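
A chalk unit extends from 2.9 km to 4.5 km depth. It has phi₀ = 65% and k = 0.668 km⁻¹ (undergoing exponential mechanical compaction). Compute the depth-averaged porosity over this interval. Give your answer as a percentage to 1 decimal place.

5.8%

⟨phi⟩ = (1/(d₂−d₁)) ∫ phi₀ e^(−kd) dd = phi₀·(e^(−k·d₁) − e^(−k·d₂)) / (k·(d₂−d₁))
e^(−0.668×2.9) = 0.1441; e^(−0.668×4.5) = 0.0495
⟨phi⟩ = 0.65 × (0.1441 − 0.0495) / (0.668 × 1.6) = 0.65 × 0.0885 = 0.0575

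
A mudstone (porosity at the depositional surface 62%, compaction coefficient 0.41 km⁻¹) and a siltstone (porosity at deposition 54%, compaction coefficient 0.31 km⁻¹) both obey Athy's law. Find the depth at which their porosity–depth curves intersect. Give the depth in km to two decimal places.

Set n₀ₐ e^(−kₐZ) = n₀ᵦ e^(−kᵦZ) ⇒ ln(n₀ₐ/n₀ᵦ) = (kₐ − kᵦ)·Z
Z = ln(0.62/0.54) / (0.41 − 0.31) = 0.1382 / 0.1 = 1.382 km

1.38 km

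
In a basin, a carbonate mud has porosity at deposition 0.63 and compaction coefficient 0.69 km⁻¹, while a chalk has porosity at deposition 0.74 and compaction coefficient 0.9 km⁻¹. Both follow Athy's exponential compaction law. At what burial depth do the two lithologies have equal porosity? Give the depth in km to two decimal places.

Set φ₀ₐ e^(−cₐZ) = φ₀ᵦ e^(−cᵦZ) ⇒ ln(φ₀ₐ/φ₀ᵦ) = (cₐ − cᵦ)·Z
Z = ln(0.63/0.74) / (0.69 − 0.9) = -0.1609 / -0.21 = 0.766 km

0.77 km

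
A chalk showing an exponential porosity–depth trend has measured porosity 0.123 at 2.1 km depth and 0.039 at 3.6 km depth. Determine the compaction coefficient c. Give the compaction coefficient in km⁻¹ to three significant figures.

0.766 km⁻¹

Athy: n(z) = n₀ e^(−cz) ⇒ n₁/n₂ = e^{c(z₂−z₁)} ⇒ c = ln(n₁/n₂)/(z₂−z₁)
c = ln(0.123/0.039) / (3.6 − 2.1) = ln(3.154) / 1.5 = 1.1486 / 1.5 = 0.7657 km⁻¹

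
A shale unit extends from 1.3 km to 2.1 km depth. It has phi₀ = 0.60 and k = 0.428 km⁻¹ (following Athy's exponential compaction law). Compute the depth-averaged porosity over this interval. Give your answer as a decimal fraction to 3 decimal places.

0.291

⟨phi⟩ = (1/(z₂−z₁)) ∫ phi₀ e^(−kz) dz = phi₀·(e^(−k·z₁) − e^(−k·z₂)) / (k·(z₂−z₁))
e^(−0.428×1.3) = 0.5733; e^(−0.428×2.1) = 0.4071
⟨phi⟩ = 0.6 × (0.5733 − 0.4071) / (0.428 × 0.8) = 0.6 × 0.4854 = 0.2913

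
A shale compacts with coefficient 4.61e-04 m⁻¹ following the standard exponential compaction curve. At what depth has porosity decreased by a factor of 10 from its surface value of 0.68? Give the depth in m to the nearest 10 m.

Working in km (1 km = 1000 m; k in km⁻¹ = k in m⁻¹ × 1000):
n/n₀ = 1/10 ⇒ exp(−k·d) = 1/10 ⇒ d = ln(10) / k
d = 2.3026 / 0.461 = 4.995 km

4990 m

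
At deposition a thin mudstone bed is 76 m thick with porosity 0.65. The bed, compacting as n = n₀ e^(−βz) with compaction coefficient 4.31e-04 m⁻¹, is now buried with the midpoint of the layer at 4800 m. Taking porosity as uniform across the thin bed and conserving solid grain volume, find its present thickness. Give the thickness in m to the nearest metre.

29 m

Working in km (1 km = 1000 m; β in km⁻¹ = β in m⁻¹ × 1000):
Porosity at 4.8 km: n = 0.65·exp(−0.431×4.8) = 0.0821
Solid-volume conservation: h(1−n) = h₀(1−n₀) ⇒ h = h₀·(1−n₀)/(1−n)
h = 0.076 × (1 − 0.65)/(1 − 0.0821) = 0.076 × 0.3813 = 0.0290 km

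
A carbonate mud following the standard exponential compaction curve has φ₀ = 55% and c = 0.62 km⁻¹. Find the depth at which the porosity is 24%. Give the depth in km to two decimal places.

Invert Athy's law: z = ln(φ₀/φ) / c
z = ln(0.55/0.24) / 0.62 = ln(2.292) / 0.62 = 0.8293 / 0.62 = 1.338 km

1.34 km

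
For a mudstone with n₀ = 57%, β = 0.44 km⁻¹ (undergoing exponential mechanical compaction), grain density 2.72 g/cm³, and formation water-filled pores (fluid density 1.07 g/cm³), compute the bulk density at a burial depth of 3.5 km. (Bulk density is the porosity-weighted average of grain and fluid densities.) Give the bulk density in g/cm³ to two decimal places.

Porosity at depth: n = 0.57·exp(−0.44×3.5) = 0.57×0.2144 = 0.1222
Bulk density: ρ_b = (1−n)ρ_g + n·ρ_f = 0.8778×2.72 + 0.1222×1.07
       = 2.388 + 0.131 = 2.518 g/cm³

2.52 g/cm³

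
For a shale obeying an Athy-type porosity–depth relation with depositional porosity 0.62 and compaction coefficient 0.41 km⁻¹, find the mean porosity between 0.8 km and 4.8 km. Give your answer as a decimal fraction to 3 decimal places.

⟨n⟩ = (1/(d₂−d₁)) ∫ n₀ e^(−kd) dd = n₀·(e^(−k·d₁) − e^(−k·d₂)) / (k·(d₂−d₁))
e^(−0.41×0.8) = 0.7204; e^(−0.41×4.8) = 0.1397
⟨n⟩ = 0.62 × (0.7204 − 0.1397) / (0.41 × 4) = 0.62 × 0.3540 = 0.2195

0.220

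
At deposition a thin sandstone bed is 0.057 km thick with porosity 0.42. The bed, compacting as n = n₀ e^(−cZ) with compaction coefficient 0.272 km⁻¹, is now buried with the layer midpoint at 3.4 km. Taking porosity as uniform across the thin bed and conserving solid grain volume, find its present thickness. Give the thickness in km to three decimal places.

0.040 km

Porosity at 3.4 km: n = 0.42·exp(−0.272×3.4) = 0.1666
Solid-volume conservation: h(1−n) = h₀(1−n₀) ⇒ h = h₀·(1−n₀)/(1−n)
h = 0.057 × (1 − 0.42)/(1 − 0.1666) = 0.057 × 0.6959 = 0.0397 km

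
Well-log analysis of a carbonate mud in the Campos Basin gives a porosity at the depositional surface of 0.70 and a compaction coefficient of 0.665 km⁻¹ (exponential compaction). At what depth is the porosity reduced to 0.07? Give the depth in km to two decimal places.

Invert Athy's law: Z = ln(phi₀/phi) / c
Z = ln(0.7/0.07) / 0.665 = ln(10) / 0.665 = 2.3026 / 0.665 = 3.463 km

3.46 km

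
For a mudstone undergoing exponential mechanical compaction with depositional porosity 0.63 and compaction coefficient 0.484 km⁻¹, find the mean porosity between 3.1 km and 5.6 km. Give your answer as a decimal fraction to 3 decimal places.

0.081

⟨φ⟩ = (1/(d₂−d₁)) ∫ φ₀ e^(−kd) dd = φ₀·(e^(−k·d₁) − e^(−k·d₂)) / (k·(d₂−d₁))
e^(−0.484×3.1) = 0.2230; e^(−0.484×5.6) = 0.0665
⟨φ⟩ = 0.63 × (0.2230 − 0.0665) / (0.484 × 2.5) = 0.63 × 0.1294 = 0.0815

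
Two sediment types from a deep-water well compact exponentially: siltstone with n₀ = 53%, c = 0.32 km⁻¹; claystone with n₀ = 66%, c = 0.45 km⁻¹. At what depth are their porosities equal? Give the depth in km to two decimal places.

1.69 km

Set n₀ₐ e^(−cₐz) = n₀ᵦ e^(−cᵦz) ⇒ ln(n₀ₐ/n₀ᵦ) = (cₐ − cᵦ)·z
z = ln(0.53/0.66) / (0.32 − 0.45) = -0.2194 / -0.13 = 1.687 km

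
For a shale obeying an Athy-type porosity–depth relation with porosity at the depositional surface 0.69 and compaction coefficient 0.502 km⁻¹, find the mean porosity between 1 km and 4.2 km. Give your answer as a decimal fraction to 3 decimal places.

⟨φ⟩ = (1/(Z₂−Z₁)) ∫ φ₀ e^(−βZ) dZ = φ₀·(e^(−β·Z₁) − e^(−β·Z₂)) / (β·(Z₂−Z₁))
e^(−0.502×1) = 0.6053; e^(−0.502×4.2) = 0.1214
⟨φ⟩ = 0.69 × (0.6053 − 0.1214) / (0.502 × 3.2) = 0.69 × 0.3012 = 0.2078

0.208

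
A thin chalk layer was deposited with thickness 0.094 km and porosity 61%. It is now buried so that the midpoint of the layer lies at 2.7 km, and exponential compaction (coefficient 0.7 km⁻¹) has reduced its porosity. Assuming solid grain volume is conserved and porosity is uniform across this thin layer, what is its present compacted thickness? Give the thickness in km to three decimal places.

Porosity at 2.7 km: phi = 0.61·exp(−0.7×2.7) = 0.0922
Solid-volume conservation: h(1−phi) = h₀(1−phi₀) ⇒ h = h₀·(1−phi₀)/(1−phi)
h = 0.094 × (1 − 0.61)/(1 − 0.0922) = 0.094 × 0.4296 = 0.0404 km

0.040 km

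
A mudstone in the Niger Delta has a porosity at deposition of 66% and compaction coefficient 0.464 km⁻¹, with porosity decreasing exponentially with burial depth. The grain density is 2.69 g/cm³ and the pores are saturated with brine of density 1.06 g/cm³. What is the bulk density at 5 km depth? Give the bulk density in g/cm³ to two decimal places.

2.58 g/cm³

Porosity at depth: phi = 0.66·exp(−0.464×5) = 0.66×0.0983 = 0.0649
Bulk density: ρ_b = (1−phi)ρ_g + phi·ρ_f = 0.9351×2.69 + 0.0649×1.06
       = 2.516 + 0.069 = 2.584 g/cm³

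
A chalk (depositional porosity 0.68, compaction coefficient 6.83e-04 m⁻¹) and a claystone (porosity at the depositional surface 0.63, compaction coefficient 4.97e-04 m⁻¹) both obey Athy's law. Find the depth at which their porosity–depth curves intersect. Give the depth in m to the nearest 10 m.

410 m

Working in km (1 km = 1000 m; k in km⁻¹ = k in m⁻¹ × 1000):
Set phi₀ₐ e^(−kₐd) = phi₀ᵦ e^(−kᵦd) ⇒ ln(phi₀ₐ/phi₀ᵦ) = (kₐ − kᵦ)·d
d = ln(0.68/0.63) / (0.683 − 0.497) = 0.0764 / 0.186 = 0.411 km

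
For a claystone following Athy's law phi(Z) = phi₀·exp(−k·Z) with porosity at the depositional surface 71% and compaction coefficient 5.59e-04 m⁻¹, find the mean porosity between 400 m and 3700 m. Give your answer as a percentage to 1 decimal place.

Working in km (1 km = 1000 m; k in km⁻¹ = k in m⁻¹ × 1000):
⟨phi⟩ = (1/(Z₂−Z₁)) ∫ phi₀ e^(−kZ) dZ = phi₀·(e^(−k·Z₁) − e^(−k·Z₂)) / (k·(Z₂−Z₁))
e^(−0.559×0.4) = 0.7996; e^(−0.559×3.7) = 0.1264
⟨phi⟩ = 0.71 × (0.7996 − 0.1264) / (0.559 × 3.3) = 0.71 × 0.3650 = 0.2591

25.9%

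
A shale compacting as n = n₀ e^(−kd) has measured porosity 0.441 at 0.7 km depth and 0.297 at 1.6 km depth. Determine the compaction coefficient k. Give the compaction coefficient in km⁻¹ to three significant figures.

Athy: n(d) = n₀ e^(−kd) ⇒ n₁/n₂ = e^{k(d₂−d₁)} ⇒ k = ln(n₁/n₂)/(d₂−d₁)
k = ln(0.441/0.297) / (1.6 − 0.7) = ln(1.485) / 0.9 = 0.3953 / 0.9 = 0.4392 km⁻¹

0.439 km⁻¹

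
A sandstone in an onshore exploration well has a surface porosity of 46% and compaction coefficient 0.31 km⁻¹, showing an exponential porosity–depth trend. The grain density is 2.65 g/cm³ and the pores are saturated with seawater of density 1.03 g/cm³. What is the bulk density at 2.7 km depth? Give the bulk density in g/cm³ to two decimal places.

Porosity at depth: phi = 0.46·exp(−0.31×2.7) = 0.46×0.4330 = 0.1992
Bulk density: ρ_b = (1−phi)ρ_g + phi·ρ_f = 0.8008×2.65 + 0.1992×1.03
       = 2.122 + 0.205 = 2.327 g/cm³

2.33 g/cm³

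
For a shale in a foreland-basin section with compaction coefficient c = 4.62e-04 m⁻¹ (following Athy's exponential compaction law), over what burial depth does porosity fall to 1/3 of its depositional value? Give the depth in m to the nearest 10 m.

Working in km (1 km = 1000 m; c in km⁻¹ = c in m⁻¹ × 1000):
φ/φ₀ = 1/3 ⇒ exp(−c·d) = 1/3 ⇒ d = ln(3) / c
d = 1.0986 / 0.462 = 2.378 km

2380 m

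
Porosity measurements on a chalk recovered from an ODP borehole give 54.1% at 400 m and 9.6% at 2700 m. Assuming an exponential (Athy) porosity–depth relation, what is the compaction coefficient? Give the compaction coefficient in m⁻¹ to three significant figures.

Working in km (1 km = 1000 m; β in km⁻¹ = β in m⁻¹ × 1000):
Athy: phi(d) = phi₀ e^(−βd) ⇒ phi₁/phi₂ = e^{β(d₂−d₁)} ⇒ β = ln(phi₁/phi₂)/(d₂−d₁)
β = ln(0.541/0.096) / (2.7 − 0.4) = ln(5.635) / 2.3 = 1.7291 / 2.3 = 0.7518 km⁻¹

0.000752 m⁻¹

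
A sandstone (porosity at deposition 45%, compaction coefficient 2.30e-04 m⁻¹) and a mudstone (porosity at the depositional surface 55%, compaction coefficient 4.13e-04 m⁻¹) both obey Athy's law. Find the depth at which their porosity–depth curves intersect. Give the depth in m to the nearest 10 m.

1100 m

Working in km (1 km = 1000 m; c in km⁻¹ = c in m⁻¹ × 1000):
Set n₀ₐ e^(−cₐd) = n₀ᵦ e^(−cᵦd) ⇒ ln(n₀ₐ/n₀ᵦ) = (cₐ − cᵦ)·d
d = ln(0.45/0.55) / (0.23 − 0.413) = -0.2007 / -0.183 = 1.097 km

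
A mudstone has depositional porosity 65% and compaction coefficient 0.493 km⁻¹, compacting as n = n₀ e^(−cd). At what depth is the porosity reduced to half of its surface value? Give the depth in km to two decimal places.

1.41 km

n/n₀ = 1/2 ⇒ exp(−c·d) = 1/2 ⇒ d = ln(2) / c
d = 0.6931 / 0.493 = 1.406 km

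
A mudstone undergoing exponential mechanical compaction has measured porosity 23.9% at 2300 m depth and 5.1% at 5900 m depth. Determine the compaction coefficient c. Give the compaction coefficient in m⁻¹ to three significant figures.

0.000429 m⁻¹

Working in km (1 km = 1000 m; c in km⁻¹ = c in m⁻¹ × 1000):
Athy: n(Z) = n₀ e^(−cZ) ⇒ n₁/n₂ = e^{c(Z₂−Z₁)} ⇒ c = ln(n₁/n₂)/(Z₂−Z₁)
c = ln(0.239/0.051) / (5.9 − 2.3) = ln(4.686) / 3.6 = 1.5446 / 3.6 = 0.4291 km⁻¹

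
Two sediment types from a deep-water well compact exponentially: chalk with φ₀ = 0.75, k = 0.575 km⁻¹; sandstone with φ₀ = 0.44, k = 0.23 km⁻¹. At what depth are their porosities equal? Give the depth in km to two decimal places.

Set φ₀ₐ e^(−kₐZ) = φ₀ᵦ e^(−kᵦZ) ⇒ ln(φ₀ₐ/φ₀ᵦ) = (kₐ − kᵦ)·Z
Z = ln(0.75/0.44) / (0.575 − 0.23) = 0.5333 / 0.345 = 1.546 km

1.55 km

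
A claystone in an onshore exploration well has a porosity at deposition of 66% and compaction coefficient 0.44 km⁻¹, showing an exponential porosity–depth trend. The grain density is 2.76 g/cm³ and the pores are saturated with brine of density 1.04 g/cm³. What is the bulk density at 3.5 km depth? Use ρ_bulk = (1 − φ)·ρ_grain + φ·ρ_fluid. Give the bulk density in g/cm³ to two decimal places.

2.52 g/cm³

Porosity at depth: φ = 0.66·exp(−0.44×3.5) = 0.66×0.2144 = 0.1415
Bulk density: ρ_b = (1−φ)ρ_g + φ·ρ_f = 0.8585×2.76 + 0.1415×1.04
       = 2.369 + 0.147 = 2.517 g/cm³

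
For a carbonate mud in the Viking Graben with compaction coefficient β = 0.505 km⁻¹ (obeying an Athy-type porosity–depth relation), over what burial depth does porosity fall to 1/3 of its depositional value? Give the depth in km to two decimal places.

2.18 km

n/n₀ = 1/3 ⇒ exp(−β·Z) = 1/3 ⇒ Z = ln(3) / β
Z = 1.0986 / 0.505 = 2.175 km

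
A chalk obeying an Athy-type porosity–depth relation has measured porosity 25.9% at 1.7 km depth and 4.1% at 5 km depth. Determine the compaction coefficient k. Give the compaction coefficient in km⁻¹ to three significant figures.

Athy: φ(z) = φ₀ e^(−kz) ⇒ φ₁/φ₂ = e^{k(z₂−z₁)} ⇒ k = ln(φ₁/φ₂)/(z₂−z₁)
k = ln(0.259/0.041) / (5 − 1.7) = ln(6.317) / 3.3 = 1.8433 / 3.3 = 0.5586 km⁻¹

0.559 km⁻¹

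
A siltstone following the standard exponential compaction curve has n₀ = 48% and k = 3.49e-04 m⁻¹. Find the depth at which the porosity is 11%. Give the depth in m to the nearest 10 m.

4220 m

Working in km (1 km = 1000 m; k in km⁻¹ = k in m⁻¹ × 1000):
Invert Athy's law: Z = ln(n₀/n) / k
Z = ln(0.48/0.11) / 0.349 = ln(4.364) / 0.349 = 1.4733 / 0.349 = 4.222 km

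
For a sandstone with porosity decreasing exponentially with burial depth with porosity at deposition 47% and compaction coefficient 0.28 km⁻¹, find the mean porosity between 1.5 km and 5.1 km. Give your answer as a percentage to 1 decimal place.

⟨n⟩ = (1/(Z₂−Z₁)) ∫ n₀ e^(−kZ) dZ = n₀·(e^(−k·Z₁) − e^(−k·Z₂)) / (k·(Z₂−Z₁))
e^(−0.28×1.5) = 0.6570; e^(−0.28×5.1) = 0.2398
⟨n⟩ = 0.47 × (0.6570 − 0.2398) / (0.28 × 3.6) = 0.47 × 0.4139 = 0.1946

19.5%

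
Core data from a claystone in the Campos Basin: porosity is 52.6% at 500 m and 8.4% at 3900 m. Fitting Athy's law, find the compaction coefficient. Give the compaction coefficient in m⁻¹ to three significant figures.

0.000540 m⁻¹

Working in km (1 km = 1000 m; c in km⁻¹ = c in m⁻¹ × 1000):
Athy: φ(d) = φ₀ e^(−cd) ⇒ φ₁/φ₂ = e^{c(d₂−d₁)} ⇒ c = ln(φ₁/φ₂)/(d₂−d₁)
c = ln(0.526/0.084) / (3.9 − 0.5) = ln(6.262) / 3.4 = 1.8345 / 3.4 = 0.5396 km⁻¹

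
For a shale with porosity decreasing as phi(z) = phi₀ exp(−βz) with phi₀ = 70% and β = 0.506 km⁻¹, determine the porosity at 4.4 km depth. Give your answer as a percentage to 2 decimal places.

phi = phi₀·exp(−β·z) = 0.7 × exp(−0.506 × 4.4) = 0.7 × exp(−2.226)
  = 0.7 × 0.1079 = 0.0755

7.55%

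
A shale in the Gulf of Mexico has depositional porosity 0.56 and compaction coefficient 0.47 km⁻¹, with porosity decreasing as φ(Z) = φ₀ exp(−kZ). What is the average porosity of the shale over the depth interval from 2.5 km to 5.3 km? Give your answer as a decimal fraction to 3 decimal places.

0.096

⟨φ⟩ = (1/(Z₂−Z₁)) ∫ φ₀ e^(−kZ) dZ = φ₀·(e^(−k·Z₁) − e^(−k·Z₂)) / (k·(Z₂−Z₁))
e^(−0.47×2.5) = 0.3088; e^(−0.47×5.3) = 0.0828
⟨φ⟩ = 0.56 × (0.3088 − 0.0828) / (0.47 × 2.8) = 0.56 × 0.1717 = 0.0962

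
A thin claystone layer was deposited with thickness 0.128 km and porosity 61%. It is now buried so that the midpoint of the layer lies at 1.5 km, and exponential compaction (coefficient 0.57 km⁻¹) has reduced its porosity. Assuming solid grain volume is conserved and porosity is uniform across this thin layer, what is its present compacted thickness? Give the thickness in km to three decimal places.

Porosity at 1.5 km: phi = 0.61·exp(−0.57×1.5) = 0.2594
Solid-volume conservation: h(1−phi) = h₀(1−phi₀) ⇒ h = h₀·(1−phi₀)/(1−phi)
h = 0.128 × (1 − 0.61)/(1 − 0.2594) = 0.128 × 0.5266 = 0.0674 km

0.067 km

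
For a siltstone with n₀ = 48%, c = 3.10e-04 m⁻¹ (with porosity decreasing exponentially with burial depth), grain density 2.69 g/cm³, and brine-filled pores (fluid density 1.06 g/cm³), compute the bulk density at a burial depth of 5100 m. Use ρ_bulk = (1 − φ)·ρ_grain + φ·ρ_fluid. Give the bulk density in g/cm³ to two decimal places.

Working in km (1 km = 1000 m; c in km⁻¹ = c in m⁻¹ × 1000):
Porosity at depth: n = 0.48·exp(−0.31×5.1) = 0.48×0.2058 = 0.0988
Bulk density: ρ_b = (1−n)ρ_g + n·ρ_f = 0.9012×2.69 + 0.0988×1.06
       = 2.424 + 0.105 = 2.529 g/cm³

2.53 g/cm³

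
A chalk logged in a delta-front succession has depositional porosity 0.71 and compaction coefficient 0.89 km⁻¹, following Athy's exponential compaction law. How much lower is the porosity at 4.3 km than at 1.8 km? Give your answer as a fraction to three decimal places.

0.128

phi(1.8) = 0.71·e^(−0.89×1.8) = 0.1431
phi(4.3) = 0.71·e^(−0.89×4.3) = 0.0155
Δphi = 0.1431 − 0.0155 = 0.1276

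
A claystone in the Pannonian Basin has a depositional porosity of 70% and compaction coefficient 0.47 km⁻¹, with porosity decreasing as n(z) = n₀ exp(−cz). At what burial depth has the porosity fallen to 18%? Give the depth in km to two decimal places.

Invert Athy's law: z = ln(n₀/n) / c
z = ln(0.7/0.18) / 0.47 = ln(3.889) / 0.47 = 1.3581 / 0.47 = 2.890 km

2.89 km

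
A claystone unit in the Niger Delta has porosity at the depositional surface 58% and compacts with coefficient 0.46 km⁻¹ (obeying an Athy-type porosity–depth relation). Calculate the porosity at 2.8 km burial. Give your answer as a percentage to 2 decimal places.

phi = phi₀·exp(−k·d) = 0.58 × exp(−0.46 × 2.8) = 0.58 × exp(−1.288)
  = 0.58 × 0.2758 = 0.1600

16.00%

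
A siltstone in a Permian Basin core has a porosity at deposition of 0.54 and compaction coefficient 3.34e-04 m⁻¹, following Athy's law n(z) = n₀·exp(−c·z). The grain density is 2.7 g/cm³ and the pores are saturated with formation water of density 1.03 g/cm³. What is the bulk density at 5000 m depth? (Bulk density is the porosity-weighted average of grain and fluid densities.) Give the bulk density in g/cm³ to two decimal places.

2.53 g/cm³

Working in km (1 km = 1000 m; c in km⁻¹ = c in m⁻¹ × 1000):
Porosity at depth: n = 0.54·exp(−0.334×5) = 0.54×0.1882 = 0.1017
Bulk density: ρ_b = (1−n)ρ_g + n·ρ_f = 0.8983×2.7 + 0.1017×1.03
       = 2.426 + 0.105 = 2.530 g/cm³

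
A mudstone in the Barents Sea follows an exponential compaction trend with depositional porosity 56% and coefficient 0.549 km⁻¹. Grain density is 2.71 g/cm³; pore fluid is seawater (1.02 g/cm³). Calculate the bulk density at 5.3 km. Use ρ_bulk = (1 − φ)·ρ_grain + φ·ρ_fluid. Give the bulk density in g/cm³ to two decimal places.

2.66 g/cm³

Porosity at depth: n = 0.56·exp(−0.549×5.3) = 0.56×0.0545 = 0.0305
Bulk density: ρ_b = (1−n)ρ_g + n·ρ_f = 0.9695×2.71 + 0.0305×1.02
       = 2.627 + 0.031 = 2.658 g/cm³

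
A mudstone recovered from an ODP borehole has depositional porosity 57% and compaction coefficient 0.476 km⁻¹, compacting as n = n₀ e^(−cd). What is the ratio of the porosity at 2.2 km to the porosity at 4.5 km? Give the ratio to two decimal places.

2.99

n(d₁)/n(d₂) = e^(−c·d₁)/e^(−c·d₂) = e^{c(d₂−d₁)}
= exp(0.476 × 2.3) = exp(1.095) = 2.9886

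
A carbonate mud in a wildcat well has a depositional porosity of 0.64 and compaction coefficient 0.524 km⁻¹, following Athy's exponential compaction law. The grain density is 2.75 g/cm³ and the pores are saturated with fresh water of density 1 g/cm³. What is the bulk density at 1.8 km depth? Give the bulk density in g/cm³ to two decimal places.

2.31 g/cm³

Porosity at depth: phi = 0.64·exp(−0.524×1.8) = 0.64×0.3894 = 0.2492
Bulk density: ρ_b = (1−phi)ρ_g + phi·ρ_f = 0.7508×2.75 + 0.2492×1
       = 2.065 + 0.249 = 2.314 g/cm³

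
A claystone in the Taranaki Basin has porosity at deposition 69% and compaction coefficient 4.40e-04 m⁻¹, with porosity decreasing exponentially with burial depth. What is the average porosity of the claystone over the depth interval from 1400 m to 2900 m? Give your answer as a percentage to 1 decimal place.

Working in km (1 km = 1000 m; β in km⁻¹ = β in m⁻¹ × 1000):
⟨n⟩ = (1/(z₂−z₁)) ∫ n₀ e^(−βz) dz = n₀·(e^(−β·z₁) − e^(−β·z₂)) / (β·(z₂−z₁))
e^(−0.44×1.4) = 0.5401; e^(−0.44×2.9) = 0.2792
⟨n⟩ = 0.69 × (0.5401 − 0.2792) / (0.44 × 1.5) = 0.69 × 0.3954 = 0.2728

27.3%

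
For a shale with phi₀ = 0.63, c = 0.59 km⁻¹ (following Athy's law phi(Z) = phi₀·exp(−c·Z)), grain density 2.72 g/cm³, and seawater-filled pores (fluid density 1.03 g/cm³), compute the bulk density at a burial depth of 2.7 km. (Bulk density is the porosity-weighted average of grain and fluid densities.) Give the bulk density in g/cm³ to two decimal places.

2.50 g/cm³

Porosity at depth: phi = 0.63·exp(−0.59×2.7) = 0.63×0.2033 = 0.1281
Bulk density: ρ_b = (1−phi)ρ_g + phi·ρ_f = 0.8719×2.72 + 0.1281×1.03
       = 2.372 + 0.132 = 2.504 g/cm³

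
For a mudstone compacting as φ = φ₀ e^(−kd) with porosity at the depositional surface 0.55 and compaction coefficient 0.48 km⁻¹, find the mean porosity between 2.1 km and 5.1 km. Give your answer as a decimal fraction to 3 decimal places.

0.106

⟨φ⟩ = (1/(d₂−d₁)) ∫ φ₀ e^(−kd) dd = φ₀·(e^(−k·d₁) − e^(−k·d₂)) / (k·(d₂−d₁))
e^(−0.48×2.1) = 0.3649; e^(−0.48×5.1) = 0.0865
⟨φ⟩ = 0.55 × (0.3649 − 0.0865) / (0.48 × 3) = 0.55 × 0.1934 = 0.1064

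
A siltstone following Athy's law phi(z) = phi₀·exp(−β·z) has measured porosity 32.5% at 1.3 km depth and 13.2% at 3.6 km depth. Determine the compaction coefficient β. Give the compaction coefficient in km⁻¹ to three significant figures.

Athy: phi(z) = phi₀ e^(−βz) ⇒ phi₁/phi₂ = e^{β(z₂−z₁)} ⇒ β = ln(phi₁/phi₂)/(z₂−z₁)
β = ln(0.325/0.132) / (3.6 − 1.3) = ln(2.462) / 2.3 = 0.9010 / 2.3 = 0.3917 km⁻¹

0.392 km⁻¹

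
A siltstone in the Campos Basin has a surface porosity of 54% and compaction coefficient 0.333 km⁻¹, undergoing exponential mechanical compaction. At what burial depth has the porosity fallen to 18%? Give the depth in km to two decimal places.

3.30 km

Invert Athy's law: d = ln(phi₀/phi) / k
d = ln(0.54/0.18) / 0.333 = ln(3) / 0.333 = 1.0986 / 0.333 = 3.299 km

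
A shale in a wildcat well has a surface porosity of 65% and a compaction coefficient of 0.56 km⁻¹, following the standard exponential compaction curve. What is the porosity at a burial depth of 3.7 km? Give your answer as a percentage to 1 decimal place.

8.2%

φ = φ₀·exp(−c·z) = 0.65 × exp(−0.56 × 3.7) = 0.65 × exp(−2.072)
  = 0.65 × 0.1259 = 0.0819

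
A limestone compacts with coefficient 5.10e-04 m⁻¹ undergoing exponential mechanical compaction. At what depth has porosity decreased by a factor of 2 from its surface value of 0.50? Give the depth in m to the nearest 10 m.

Working in km (1 km = 1000 m; c in km⁻¹ = c in m⁻¹ × 1000):
n/n₀ = 1/2 ⇒ exp(−c·Z) = 1/2 ⇒ Z = ln(2) / c
Z = 0.6931 / 0.51 = 1.359 km

1360 m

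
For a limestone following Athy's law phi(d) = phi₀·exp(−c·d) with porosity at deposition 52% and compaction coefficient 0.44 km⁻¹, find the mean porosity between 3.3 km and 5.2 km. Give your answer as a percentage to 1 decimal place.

⟨phi⟩ = (1/(d₂−d₁)) ∫ phi₀ e^(−cd) dd = phi₀·(e^(−c·d₁) − e^(−c·d₂)) / (c·(d₂−d₁))
e^(−0.44×3.3) = 0.2341; e^(−0.44×5.2) = 0.1015
⟨phi⟩ = 0.52 × (0.2341 − 0.1015) / (0.44 × 1.9) = 0.52 × 0.1587 = 0.0825

8.2%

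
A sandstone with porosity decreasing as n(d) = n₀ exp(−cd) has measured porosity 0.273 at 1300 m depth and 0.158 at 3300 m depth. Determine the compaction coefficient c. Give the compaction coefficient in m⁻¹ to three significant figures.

Working in km (1 km = 1000 m; c in km⁻¹ = c in m⁻¹ × 1000):
Athy: n(d) = n₀ e^(−cd) ⇒ n₁/n₂ = e^{c(d₂−d₁)} ⇒ c = ln(n₁/n₂)/(d₂−d₁)
c = ln(0.273/0.158) / (3.3 − 1.3) = ln(1.728) / 2 = 0.5469 / 2 = 0.2734 km⁻¹

0.000273 m⁻¹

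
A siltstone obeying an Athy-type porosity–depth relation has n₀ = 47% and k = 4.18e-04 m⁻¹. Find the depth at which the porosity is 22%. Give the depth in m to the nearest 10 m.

1820 m

Working in km (1 km = 1000 m; k in km⁻¹ = k in m⁻¹ × 1000):
Invert Athy's law: z = ln(n₀/n) / k
z = ln(0.47/0.22) / 0.418 = ln(2.136) / 0.418 = 0.7591 / 0.418 = 1.816 km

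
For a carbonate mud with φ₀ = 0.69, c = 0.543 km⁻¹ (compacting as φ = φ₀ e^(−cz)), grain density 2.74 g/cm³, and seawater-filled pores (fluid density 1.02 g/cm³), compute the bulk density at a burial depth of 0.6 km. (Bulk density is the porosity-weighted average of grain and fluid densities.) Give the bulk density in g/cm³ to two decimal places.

1.88 g/cm³

Porosity at depth: φ = 0.69·exp(−0.543×0.6) = 0.69×0.7219 = 0.4981
Bulk density: ρ_b = (1−φ)ρ_g + φ·ρ_f = 0.5019×2.74 + 0.4981×1.02
       = 1.375 + 0.508 = 1.883 g/cm³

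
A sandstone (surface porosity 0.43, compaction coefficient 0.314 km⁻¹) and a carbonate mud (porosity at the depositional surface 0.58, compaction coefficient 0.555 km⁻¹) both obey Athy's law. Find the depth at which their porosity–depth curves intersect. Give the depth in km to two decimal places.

Set phi₀ₐ e^(−βₐZ) = phi₀ᵦ e^(−βᵦZ) ⇒ ln(phi₀ₐ/phi₀ᵦ) = (βₐ − βᵦ)·Z
Z = ln(0.43/0.58) / (0.314 − 0.555) = -0.2992 / -0.241 = 1.242 km

1.24 km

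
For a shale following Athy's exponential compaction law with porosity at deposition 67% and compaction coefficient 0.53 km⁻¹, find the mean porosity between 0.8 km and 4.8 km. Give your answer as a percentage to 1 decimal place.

18.2%

⟨phi⟩ = (1/(z₂−z₁)) ∫ phi₀ e^(−cz) dz = phi₀·(e^(−c·z₁) − e^(−c·z₂)) / (c·(z₂−z₁))
e^(−0.53×0.8) = 0.6544; e^(−0.53×4.8) = 0.0786
⟨phi⟩ = 0.67 × (0.6544 − 0.0786) / (0.53 × 4) = 0.67 × 0.2716 = 0.1820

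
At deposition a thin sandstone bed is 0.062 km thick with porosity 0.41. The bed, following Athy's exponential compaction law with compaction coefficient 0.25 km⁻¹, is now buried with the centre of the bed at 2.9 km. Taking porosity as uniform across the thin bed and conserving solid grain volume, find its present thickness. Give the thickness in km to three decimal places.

0.046 km

Porosity at 2.9 km: phi = 0.41·exp(−0.25×2.9) = 0.1986
Solid-volume conservation: h(1−phi) = h₀(1−phi₀) ⇒ h = h₀·(1−phi₀)/(1−phi)
h = 0.062 × (1 − 0.41)/(1 − 0.1986) = 0.062 × 0.7362 = 0.0456 km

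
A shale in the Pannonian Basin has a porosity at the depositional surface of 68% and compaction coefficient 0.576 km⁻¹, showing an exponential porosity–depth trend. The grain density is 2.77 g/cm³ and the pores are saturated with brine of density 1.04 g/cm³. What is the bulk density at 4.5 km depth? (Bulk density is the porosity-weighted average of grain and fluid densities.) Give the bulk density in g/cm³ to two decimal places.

Porosity at depth: phi = 0.68·exp(−0.576×4.5) = 0.68×0.0749 = 0.0509
Bulk density: ρ_b = (1−phi)ρ_g + phi·ρ_f = 0.9491×2.77 + 0.0509×1.04
       = 2.629 + 0.053 = 2.682 g/cm³

2.68 g/cm³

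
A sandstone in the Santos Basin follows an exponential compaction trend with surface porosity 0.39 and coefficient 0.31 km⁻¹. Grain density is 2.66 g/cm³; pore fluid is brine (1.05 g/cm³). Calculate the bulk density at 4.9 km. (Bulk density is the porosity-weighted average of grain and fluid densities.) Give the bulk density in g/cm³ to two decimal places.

Porosity at depth: n = 0.39·exp(−0.31×4.9) = 0.39×0.2189 = 0.0854
Bulk density: ρ_b = (1−n)ρ_g + n·ρ_f = 0.9146×2.66 + 0.0854×1.05
       = 2.433 + 0.090 = 2.523 g/cm³

2.52 g/cm³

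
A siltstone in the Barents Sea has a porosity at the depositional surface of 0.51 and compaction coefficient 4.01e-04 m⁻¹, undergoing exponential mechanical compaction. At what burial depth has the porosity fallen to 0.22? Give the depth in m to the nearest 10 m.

2100 m

Working in km (1 km = 1000 m; c in km⁻¹ = c in m⁻¹ × 1000):
Invert Athy's law: Z = ln(n₀/n) / c
Z = ln(0.51/0.22) / 0.401 = ln(2.318) / 0.401 = 0.8408 / 0.401 = 2.097 km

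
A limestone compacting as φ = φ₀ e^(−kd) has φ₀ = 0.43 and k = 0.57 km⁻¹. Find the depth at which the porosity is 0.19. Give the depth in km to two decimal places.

1.43 km

Invert Athy's law: d = ln(φ₀/φ) / k
d = ln(0.43/0.19) / 0.57 = ln(2.263) / 0.57 = 0.8168 / 0.57 = 1.433 km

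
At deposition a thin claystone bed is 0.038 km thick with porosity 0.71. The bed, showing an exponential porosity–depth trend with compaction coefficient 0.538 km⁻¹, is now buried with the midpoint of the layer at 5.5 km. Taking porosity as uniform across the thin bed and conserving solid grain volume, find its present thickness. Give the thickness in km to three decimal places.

Porosity at 5.5 km: n = 0.71·exp(−0.538×5.5) = 0.0368
Solid-volume conservation: h(1−n) = h₀(1−n₀) ⇒ h = h₀·(1−n₀)/(1−n)
h = 0.038 × (1 − 0.71)/(1 − 0.0368) = 0.038 × 0.3011 = 0.0114 km

0.011 km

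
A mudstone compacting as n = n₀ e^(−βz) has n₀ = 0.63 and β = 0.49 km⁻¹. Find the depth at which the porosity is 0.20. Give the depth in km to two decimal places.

Invert Athy's law: z = ln(n₀/n) / β
z = ln(0.63/0.2) / 0.49 = ln(3.15) / 0.49 = 1.1474 / 0.49 = 2.342 km

2.34 km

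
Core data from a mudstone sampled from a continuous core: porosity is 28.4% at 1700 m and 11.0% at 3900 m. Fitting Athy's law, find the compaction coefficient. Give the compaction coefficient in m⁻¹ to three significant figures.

Working in km (1 km = 1000 m; β in km⁻¹ = β in m⁻¹ × 1000):
Athy: n(d) = n₀ e^(−βd) ⇒ n₁/n₂ = e^{β(d₂−d₁)} ⇒ β = ln(n₁/n₂)/(d₂−d₁)
β = ln(0.284/0.11) / (3.9 − 1.7) = ln(2.582) / 2.2 = 0.9485 / 2.2 = 0.4311 km⁻¹

0.000431 m⁻¹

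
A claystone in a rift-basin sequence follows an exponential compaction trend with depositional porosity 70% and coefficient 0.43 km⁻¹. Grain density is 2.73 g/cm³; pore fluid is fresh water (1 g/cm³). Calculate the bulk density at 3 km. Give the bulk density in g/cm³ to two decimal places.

2.40 g/cm³

Porosity at depth: phi = 0.7·exp(−0.43×3) = 0.7×0.2753 = 0.1927
Bulk density: ρ_b = (1−phi)ρ_g + phi·ρ_f = 0.8073×2.73 + 0.1927×1
       = 2.204 + 0.193 = 2.397 g/cm³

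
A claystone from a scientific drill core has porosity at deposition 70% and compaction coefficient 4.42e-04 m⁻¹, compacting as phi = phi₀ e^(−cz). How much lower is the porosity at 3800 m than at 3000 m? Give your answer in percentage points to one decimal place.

Working in km (1 km = 1000 m; c in km⁻¹ = c in m⁻¹ × 1000):
phi(3) = 0.7·e^(−0.442×3) = 0.1859
phi(3.8) = 0.7·e^(−0.442×3.8) = 0.1305
Δphi = 0.1859 − 0.1305 = 0.0554

5.5 percentage points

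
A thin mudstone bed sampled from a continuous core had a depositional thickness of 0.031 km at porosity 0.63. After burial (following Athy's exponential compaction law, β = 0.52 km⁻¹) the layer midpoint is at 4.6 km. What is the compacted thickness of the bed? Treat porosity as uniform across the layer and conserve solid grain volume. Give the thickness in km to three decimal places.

0.012 km

Porosity at 4.6 km: phi = 0.63·exp(−0.52×4.6) = 0.0576
Solid-volume conservation: h(1−phi) = h₀(1−phi₀) ⇒ h = h₀·(1−phi₀)/(1−phi)
h = 0.031 × (1 − 0.63)/(1 − 0.0576) = 0.031 × 0.3926 = 0.0122 km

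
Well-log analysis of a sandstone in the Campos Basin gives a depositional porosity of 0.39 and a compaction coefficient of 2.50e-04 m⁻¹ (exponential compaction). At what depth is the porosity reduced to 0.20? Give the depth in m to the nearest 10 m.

Working in km (1 km = 1000 m; β in km⁻¹ = β in m⁻¹ × 1000):
Invert Athy's law: d = ln(n₀/n) / β
d = ln(0.39/0.2) / 0.25 = ln(1.95) / 0.25 = 0.6678 / 0.25 = 2.671 km

2670 m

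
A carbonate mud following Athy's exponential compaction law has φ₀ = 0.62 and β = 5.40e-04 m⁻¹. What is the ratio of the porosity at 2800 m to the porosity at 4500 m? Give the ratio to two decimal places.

Working in km (1 km = 1000 m; β in km⁻¹ = β in m⁻¹ × 1000):
φ(z₁)/φ(z₂) = e^(−β·z₁)/e^(−β·z₂) = e^{β(z₂−z₁)}
= exp(0.54 × 1.7) = exp(0.918) = 2.5043

2.50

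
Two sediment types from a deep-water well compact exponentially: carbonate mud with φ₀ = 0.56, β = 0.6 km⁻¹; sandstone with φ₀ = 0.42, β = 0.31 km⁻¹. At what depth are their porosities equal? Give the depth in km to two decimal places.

Set φ₀ₐ e^(−βₐz) = φ₀ᵦ e^(−βᵦz) ⇒ ln(φ₀ₐ/φ₀ᵦ) = (βₐ − βᵦ)·z
z = ln(0.56/0.42) / (0.6 − 0.31) = 0.2877 / 0.29 = 0.992 km

0.99 km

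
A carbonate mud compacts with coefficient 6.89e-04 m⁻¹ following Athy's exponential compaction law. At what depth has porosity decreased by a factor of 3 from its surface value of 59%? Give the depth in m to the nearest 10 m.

Working in km (1 km = 1000 m; k in km⁻¹ = k in m⁻¹ × 1000):
φ/φ₀ = 1/3 ⇒ exp(−k·Z) = 1/3 ⇒ Z = ln(3) / k
Z = 1.0986 / 0.689 = 1.595 km

1590 m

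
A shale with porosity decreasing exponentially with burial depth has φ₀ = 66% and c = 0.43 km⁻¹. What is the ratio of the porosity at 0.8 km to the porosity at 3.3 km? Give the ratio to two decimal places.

φ(Z₁)/φ(Z₂) = e^(−c·Z₁)/e^(−c·Z₂) = e^{c(Z₂−Z₁)}
= exp(0.43 × 2.5) = exp(1.075) = 2.9300

2.93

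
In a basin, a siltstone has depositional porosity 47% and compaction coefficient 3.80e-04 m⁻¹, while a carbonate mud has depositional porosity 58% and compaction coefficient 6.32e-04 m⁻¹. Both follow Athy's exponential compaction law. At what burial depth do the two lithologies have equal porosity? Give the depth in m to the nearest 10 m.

830 m

Working in km (1 km = 1000 m; k in km⁻¹ = k in m⁻¹ × 1000):
Set phi₀ₐ e^(−kₐz) = phi₀ᵦ e^(−kᵦz) ⇒ ln(phi₀ₐ/phi₀ᵦ) = (kₐ − kᵦ)·z
z = ln(0.47/0.58) / (0.38 − 0.632) = -0.2103 / -0.252 = 0.835 km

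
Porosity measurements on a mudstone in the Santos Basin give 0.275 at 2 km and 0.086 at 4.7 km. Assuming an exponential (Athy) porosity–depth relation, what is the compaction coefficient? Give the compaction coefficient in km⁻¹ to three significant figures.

Athy: φ(d) = φ₀ e^(−cd) ⇒ φ₁/φ₂ = e^{c(d₂−d₁)} ⇒ c = ln(φ₁/φ₂)/(d₂−d₁)
c = ln(0.275/0.086) / (4.7 − 2) = ln(3.198) / 2.7 = 1.1624 / 2.7 = 0.4305 km⁻¹

0.431 km⁻¹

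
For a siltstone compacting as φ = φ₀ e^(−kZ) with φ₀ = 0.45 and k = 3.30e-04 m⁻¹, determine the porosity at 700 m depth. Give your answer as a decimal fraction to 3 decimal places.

0.357

Working in km (1 km = 1000 m; k in km⁻¹ = k in m⁻¹ × 1000):
φ = φ₀·exp(−k·Z) = 0.45 × exp(−0.33 × 0.7) = 0.45 × exp(−0.231)
  = 0.45 × 0.7937 = 0.3572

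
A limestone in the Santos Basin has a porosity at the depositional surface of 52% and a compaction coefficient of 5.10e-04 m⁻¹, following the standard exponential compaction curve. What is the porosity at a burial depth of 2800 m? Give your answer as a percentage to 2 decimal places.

Working in km (1 km = 1000 m; c in km⁻¹ = c in m⁻¹ × 1000):
φ = φ₀·exp(−c·d) = 0.52 × exp(−0.51 × 2.8) = 0.52 × exp(−1.428)
  = 0.52 × 0.2398 = 0.1247

12.47%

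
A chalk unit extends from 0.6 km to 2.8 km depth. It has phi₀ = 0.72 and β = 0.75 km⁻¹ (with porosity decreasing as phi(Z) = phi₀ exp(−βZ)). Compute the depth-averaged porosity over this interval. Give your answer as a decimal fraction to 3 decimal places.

0.225

⟨phi⟩ = (1/(Z₂−Z₁)) ∫ phi₀ e^(−βZ) dZ = phi₀·(e^(−β·Z₁) − e^(−β·Z₂)) / (β·(Z₂−Z₁))
e^(−0.75×0.6) = 0.6376; e^(−0.75×2.8) = 0.1225
⟨phi⟩ = 0.72 × (0.6376 − 0.1225) / (0.75 × 2.2) = 0.72 × 0.3122 = 0.2248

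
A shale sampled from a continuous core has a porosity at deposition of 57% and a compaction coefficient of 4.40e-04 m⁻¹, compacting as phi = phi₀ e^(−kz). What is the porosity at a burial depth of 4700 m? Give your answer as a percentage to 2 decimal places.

7.21%

Working in km (1 km = 1000 m; k in km⁻¹ = k in m⁻¹ × 1000):
phi = phi₀·exp(−k·z) = 0.57 × exp(−0.44 × 4.7) = 0.57 × exp(−2.068)
  = 0.57 × 0.1264 = 0.0721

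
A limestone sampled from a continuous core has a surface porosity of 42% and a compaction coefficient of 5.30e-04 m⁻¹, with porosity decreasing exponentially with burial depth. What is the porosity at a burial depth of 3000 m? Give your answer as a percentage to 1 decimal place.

Working in km (1 km = 1000 m; β in km⁻¹ = β in m⁻¹ × 1000):
φ = φ₀·exp(−β·Z) = 0.42 × exp(−0.53 × 3) = 0.42 × exp(−1.59)
  = 0.42 × 0.2039 = 0.0856

8.6%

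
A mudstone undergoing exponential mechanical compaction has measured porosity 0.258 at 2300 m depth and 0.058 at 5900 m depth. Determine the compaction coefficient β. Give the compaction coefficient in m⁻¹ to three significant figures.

Working in km (1 km = 1000 m; β in km⁻¹ = β in m⁻¹ × 1000):
Athy: n(z) = n₀ e^(−βz) ⇒ n₁/n₂ = e^{β(z₂−z₁)} ⇒ β = ln(n₁/n₂)/(z₂−z₁)
β = ln(0.258/0.058) / (5.9 − 2.3) = ln(4.448) / 3.6 = 1.4925 / 3.6 = 0.4146 km⁻¹

0.000415 m⁻¹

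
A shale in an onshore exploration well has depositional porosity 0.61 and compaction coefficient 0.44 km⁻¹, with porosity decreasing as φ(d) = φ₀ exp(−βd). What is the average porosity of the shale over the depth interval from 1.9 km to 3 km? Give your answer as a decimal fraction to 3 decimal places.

⟨φ⟩ = (1/(d₂−d₁)) ∫ φ₀ e^(−βd) dd = φ₀·(e^(−β·d₁) − e^(−β·d₂)) / (β·(d₂−d₁))
e^(−0.44×1.9) = 0.4334; e^(−0.44×3) = 0.2671
⟨φ⟩ = 0.61 × (0.4334 − 0.2671) / (0.44 × 1.1) = 0.61 × 0.3436 = 0.2096

0.210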